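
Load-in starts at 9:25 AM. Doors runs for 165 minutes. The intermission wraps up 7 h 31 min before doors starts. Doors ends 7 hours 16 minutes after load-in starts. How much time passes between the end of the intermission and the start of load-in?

180 minutes

Doors ends at 9:25 AM + 436 min = 4:41 PM.
Doors starts at 4:41 PM − 165 min = 1:56 PM.
The intermission ends at 1:56 PM − 451 min = 6:25 AM.
From 6:25 AM to 9:25 AM is 180 minutes.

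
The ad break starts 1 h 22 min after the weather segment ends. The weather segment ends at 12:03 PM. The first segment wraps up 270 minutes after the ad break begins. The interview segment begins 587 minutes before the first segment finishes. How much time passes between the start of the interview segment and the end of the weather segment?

The ad break starts at 12:03 PM + 82 min = 1:25 PM.
The first segment ends at 1:25 PM + 270 min = 5:55 PM.
The interview segment starts at 5:55 PM − 587 min = 8:08 AM.
From 8:08 AM to 12:03 PM is 3 hours 55 minutes.

3 hours 55 minutes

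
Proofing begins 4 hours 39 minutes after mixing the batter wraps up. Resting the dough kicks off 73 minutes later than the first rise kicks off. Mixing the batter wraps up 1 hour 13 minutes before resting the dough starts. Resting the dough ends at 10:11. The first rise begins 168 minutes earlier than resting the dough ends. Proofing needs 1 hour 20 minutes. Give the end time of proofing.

13:22

The first rise starts at 10:11 − 168 min = 07:23.
Resting the dough starts at 07:23 + 73 min = 08:36.
Mixing the batter ends at 08:36 − 73 min = 07:23.
Proofing starts at 07:23 + 279 min = 12:02.
Proofing ends at 12:02 + 80 min = 13:22.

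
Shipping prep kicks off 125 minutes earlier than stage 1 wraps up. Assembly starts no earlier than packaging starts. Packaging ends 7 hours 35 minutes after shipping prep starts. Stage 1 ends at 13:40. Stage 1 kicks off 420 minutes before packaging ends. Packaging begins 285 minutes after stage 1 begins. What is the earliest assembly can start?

16:55

Shipping prep starts at 13:40 − 125 min = 11:35.
Packaging ends at 11:35 + 455 min = 19:10.
Stage 1 starts at 19:10 − 420 min = 12:10.
Packaging starts at 12:10 + 285 min = 16:55.
Assembly is bounded by packaging, so the earliest it can start is 16:55.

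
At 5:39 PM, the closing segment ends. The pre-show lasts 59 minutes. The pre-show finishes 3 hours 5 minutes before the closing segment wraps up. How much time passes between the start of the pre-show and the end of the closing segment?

244 minutes

The pre-show ends at 5:39 PM − 185 min = 2:34 PM.
The pre-show starts at 2:34 PM − 59 min = 1:35 PM.
From 1:35 PM to 5:39 PM is 244 minutes.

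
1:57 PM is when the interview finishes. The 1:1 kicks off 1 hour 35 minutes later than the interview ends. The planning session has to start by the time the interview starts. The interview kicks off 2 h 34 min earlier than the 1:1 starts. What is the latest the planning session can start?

12:58 PM

The 1:1 starts at 1:57 PM + 95 min = 3:32 PM.
The interview starts at 3:32 PM − 154 min = 12:58 PM.
The planning session is bounded by the interview, so the latest it can start is 12:58 PM.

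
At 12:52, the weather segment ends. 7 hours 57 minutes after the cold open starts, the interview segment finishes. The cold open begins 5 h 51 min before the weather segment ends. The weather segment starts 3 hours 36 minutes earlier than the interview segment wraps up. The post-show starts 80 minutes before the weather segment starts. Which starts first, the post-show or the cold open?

the cold open

The cold open starts at 12:52 − 351 min = 07:01.
The interview segment ends at 07:01 + 477 min = 14:58.
The weather segment starts at 14:58 − 216 min = 11:22.
The post-show starts at 11:22 − 80 min = 10:02.
The post-show starts at 10:02 and the cold open starts at 07:01, so the cold open is first.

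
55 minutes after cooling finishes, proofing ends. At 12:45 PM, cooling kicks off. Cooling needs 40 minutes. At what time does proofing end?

2:20 PM

Cooling ends at 12:45 PM + 40 min = 1:25 PM.
Proofing ends at 1:25 PM + 55 min = 2:20 PM.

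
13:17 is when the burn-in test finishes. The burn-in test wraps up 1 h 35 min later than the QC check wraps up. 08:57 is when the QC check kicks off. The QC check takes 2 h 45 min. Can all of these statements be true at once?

The QC check ends at 08:57 + 165 min = 11:42.
The burn-in test ends at 11:42 + 95 min = 13:17.
That matches the stated 13:17, so the schedule is consistent.

Yes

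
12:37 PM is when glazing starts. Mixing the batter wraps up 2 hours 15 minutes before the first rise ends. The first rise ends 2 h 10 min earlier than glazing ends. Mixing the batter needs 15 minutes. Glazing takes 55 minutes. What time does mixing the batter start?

8:52 AM

Glazing ends at 12:37 PM + 55 min = 1:32 PM.
The first rise ends at 1:32 PM − 130 min = 11:22 AM.
Mixing the batter ends at 11:22 AM − 135 min = 9:07 AM.
Mixing the batter starts at 9:07 AM − 15 min = 8:52 AM.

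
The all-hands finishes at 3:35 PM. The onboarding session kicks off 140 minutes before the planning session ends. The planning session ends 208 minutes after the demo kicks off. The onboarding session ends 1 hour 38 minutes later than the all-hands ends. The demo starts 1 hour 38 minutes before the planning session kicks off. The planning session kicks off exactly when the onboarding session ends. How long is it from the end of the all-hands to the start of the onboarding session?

The onboarding session ends at 3:35 PM + 98 min = 5:13 PM.
So the planning session starts at 5:13 PM.
The demo starts at 5:13 PM − 98 min = 3:35 PM.
The planning session ends at 3:35 PM + 208 min = 7:03 PM.
The onboarding session starts at 7:03 PM − 140 min = 4:43 PM.
From 3:35 PM to 4:43 PM is 1 h 8 min.

1 h 8 min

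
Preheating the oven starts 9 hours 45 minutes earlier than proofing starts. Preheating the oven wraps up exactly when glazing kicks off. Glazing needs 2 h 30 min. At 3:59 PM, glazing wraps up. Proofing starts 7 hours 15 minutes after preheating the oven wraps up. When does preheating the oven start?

10:59 AM

Glazing starts at 3:59 PM − 150 min = 1:29 PM.
So preheating the oven ends at 1:29 PM.
Proofing starts at 1:29 PM + 435 min = 8:44 PM.
Preheating the oven starts at 8:44 PM − 585 min = 10:59 AM.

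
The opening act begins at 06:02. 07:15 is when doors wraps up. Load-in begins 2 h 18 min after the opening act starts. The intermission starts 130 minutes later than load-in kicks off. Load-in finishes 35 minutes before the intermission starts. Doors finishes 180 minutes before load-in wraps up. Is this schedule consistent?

No

Load-in starts at 06:02 + 138 min = 08:20.
The intermission starts at 08:20 + 130 min = 10:30.
Load-in ends at 10:30 − 35 min = 09:55.
Doors ends at 09:55 − 180 min = 06:55.
But doors is also said to end at 07:15 — a 20-minute conflict.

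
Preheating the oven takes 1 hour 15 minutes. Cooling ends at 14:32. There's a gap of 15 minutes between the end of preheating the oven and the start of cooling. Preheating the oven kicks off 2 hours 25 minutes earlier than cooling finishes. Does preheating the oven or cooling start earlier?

preheating the oven

Preheating the oven starts at 14:32 − 145 min = 12:07.
Preheating the oven ends at 12:07 + 75 min = 13:22.
Cooling starts at 13:22 + 15 min = 13:37.
Preheating the oven starts at 12:07 and cooling starts at 13:37, so preheating the oven is first.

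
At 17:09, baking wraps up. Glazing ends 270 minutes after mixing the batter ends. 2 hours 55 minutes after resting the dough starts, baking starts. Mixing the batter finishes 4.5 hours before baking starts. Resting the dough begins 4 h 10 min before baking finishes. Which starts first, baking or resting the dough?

resting the dough

Resting the dough starts at 17:09 − 250 min = 12:59.
Baking starts at 12:59 + 175 min = 15:54.
Baking starts at 15:54 and resting the dough starts at 12:59, so resting the dough is first.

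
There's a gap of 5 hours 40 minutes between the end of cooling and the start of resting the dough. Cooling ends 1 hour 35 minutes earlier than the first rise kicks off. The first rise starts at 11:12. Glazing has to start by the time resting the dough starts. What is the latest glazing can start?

15:17

Cooling ends at 11:12 − 95 min = 09:37.
Resting the dough starts at 09:37 + 340 min = 15:17.
Glazing is bounded by resting the dough, so the latest it can start is 15:17.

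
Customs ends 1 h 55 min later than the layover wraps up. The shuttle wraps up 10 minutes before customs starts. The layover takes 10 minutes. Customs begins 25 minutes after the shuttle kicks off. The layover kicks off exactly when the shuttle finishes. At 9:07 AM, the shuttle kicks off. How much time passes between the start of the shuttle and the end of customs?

2 hours 20 minutes

Customs starts at 9:07 AM + 25 min = 9:32 AM.
The shuttle ends at 9:32 AM − 10 min = 9:22 AM.
So the layover starts at 9:22 AM.
The layover ends at 9:22 AM + 10 min = 9:32 AM.
Customs ends at 9:32 AM + 115 min = 11:27 AM.
From 9:07 AM to 11:27 AM is 2 hours 20 minutes.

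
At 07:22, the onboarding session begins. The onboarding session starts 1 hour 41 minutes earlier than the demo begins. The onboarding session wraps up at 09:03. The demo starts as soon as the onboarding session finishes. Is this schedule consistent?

The demo starts at 09:03.
The onboarding session starts at 09:03 − 101 min = 07:22.
That matches the stated 07:22, so the schedule is consistent.

Yes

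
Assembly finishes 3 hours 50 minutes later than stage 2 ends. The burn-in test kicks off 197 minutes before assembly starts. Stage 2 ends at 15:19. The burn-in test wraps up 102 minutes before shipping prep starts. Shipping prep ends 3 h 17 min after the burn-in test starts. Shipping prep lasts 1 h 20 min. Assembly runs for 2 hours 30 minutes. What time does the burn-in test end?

Assembly ends at 15:19 + 230 min = 19:09.
Assembly starts at 19:09 − 150 min = 16:39.
The burn-in test starts at 16:39 − 197 min = 13:22.
Shipping prep ends at 13:22 + 197 min = 16:39.
Shipping prep starts at 16:39 − 80 min = 15:19.
The burn-in test ends at 15:19 − 102 min = 13:37.

13:37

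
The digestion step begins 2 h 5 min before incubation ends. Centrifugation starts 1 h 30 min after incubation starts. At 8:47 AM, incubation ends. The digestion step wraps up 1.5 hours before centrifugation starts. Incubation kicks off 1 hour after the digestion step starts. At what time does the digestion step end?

7:42 AM

The digestion step starts at 8:47 AM − 125 min = 6:42 AM.
Incubation starts at 6:42 AM + 60 min = 7:42 AM.
Centrifugation starts at 7:42 AM + 90 min = 9:12 AM.
The digestion step ends at 9:12 AM − 90 min = 7:42 AM.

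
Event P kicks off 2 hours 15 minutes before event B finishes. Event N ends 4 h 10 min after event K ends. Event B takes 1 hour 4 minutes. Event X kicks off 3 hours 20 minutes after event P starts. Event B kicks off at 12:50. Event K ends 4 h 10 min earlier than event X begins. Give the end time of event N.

Event B ends at 12:50 + 64 min = 13:54.
Event P starts at 13:54 − 135 min = 11:39.
Event X starts at 11:39 + 200 min = 14:59.
Event K ends at 14:59 − 250 min = 10:49.
Event N ends at 10:49 + 250 min = 14:59.

14:59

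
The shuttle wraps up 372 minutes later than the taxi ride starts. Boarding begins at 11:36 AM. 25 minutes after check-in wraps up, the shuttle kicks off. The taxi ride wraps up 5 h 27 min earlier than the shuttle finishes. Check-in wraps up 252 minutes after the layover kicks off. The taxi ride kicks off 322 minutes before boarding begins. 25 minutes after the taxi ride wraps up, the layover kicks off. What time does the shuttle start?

12:01 PM

The taxi ride starts at 11:36 AM − 322 min = 6:14 AM.
The shuttle ends at 6:14 AM + 372 min = 12:26 PM.
The taxi ride ends at 12:26 PM − 327 min = 6:59 AM.
The layover starts at 6:59 AM + 25 min = 7:24 AM.
Check-in ends at 7:24 AM + 252 min = 11:36 AM.
The shuttle starts at 11:36 AM + 25 min = 12:01 PM.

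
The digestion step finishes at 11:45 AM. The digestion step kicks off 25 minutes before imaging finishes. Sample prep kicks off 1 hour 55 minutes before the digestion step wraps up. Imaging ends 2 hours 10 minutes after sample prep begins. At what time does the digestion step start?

Sample prep starts at 11:45 AM − 115 min = 9:50 AM.
Imaging ends at 9:50 AM + 130 min = 12:00 PM.
The digestion step starts at 12:00 PM − 25 min = 11:35 AM.

11:35 AM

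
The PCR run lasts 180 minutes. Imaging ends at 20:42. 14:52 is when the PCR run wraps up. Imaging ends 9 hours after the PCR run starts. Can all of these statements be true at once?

No

The PCR run starts at 14:52 − 180 min = 11:52.
Imaging ends at 11:52 + 540 min = 20:52.
But imaging is also said to end at 20:42 — a 10-minute conflict.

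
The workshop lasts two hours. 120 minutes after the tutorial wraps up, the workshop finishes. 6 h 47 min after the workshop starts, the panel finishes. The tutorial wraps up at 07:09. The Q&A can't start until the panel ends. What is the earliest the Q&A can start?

The workshop ends at 07:09 + 120 min = 09:09.
The workshop starts at 09:09 − 120 min = 07:09.
The panel ends at 07:09 + 407 min = 13:56.
The Q&A is bounded by the panel, so the earliest it can start is 13:56.

13:56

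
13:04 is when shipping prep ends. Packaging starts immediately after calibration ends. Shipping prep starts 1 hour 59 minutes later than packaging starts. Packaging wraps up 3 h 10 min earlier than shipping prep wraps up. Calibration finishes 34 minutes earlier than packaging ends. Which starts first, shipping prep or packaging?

packaging

Packaging ends at 13:04 − 190 min = 09:54.
Calibration ends at 09:54 − 34 min = 09:20.
So packaging starts at 09:20.
Shipping prep starts at 09:20 + 119 min = 11:19.
Shipping prep starts at 11:19 and packaging starts at 09:20, so packaging is first.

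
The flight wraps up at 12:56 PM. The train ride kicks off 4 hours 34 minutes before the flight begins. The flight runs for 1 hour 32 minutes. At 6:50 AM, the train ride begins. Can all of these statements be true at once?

Yes

The flight starts at 12:56 PM − 92 min = 11:24 AM.
The train ride starts at 11:24 AM − 274 min = 6:50 AM.
That matches the stated 6:50 AM, so the schedule is consistent.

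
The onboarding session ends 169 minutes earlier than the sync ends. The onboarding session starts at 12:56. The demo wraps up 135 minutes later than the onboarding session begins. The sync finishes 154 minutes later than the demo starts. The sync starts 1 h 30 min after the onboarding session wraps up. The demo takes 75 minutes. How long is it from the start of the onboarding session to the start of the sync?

2 hours 15 minutes

The demo ends at 12:56 + 135 min = 15:11.
The demo starts at 15:11 − 75 min = 13:56.
The sync ends at 13:56 + 154 min = 16:30.
The onboarding session ends at 16:30 − 169 min = 13:41.
The sync starts at 13:41 + 90 min = 15:11.
From 12:56 to 15:11 is 2 hours 15 minutes.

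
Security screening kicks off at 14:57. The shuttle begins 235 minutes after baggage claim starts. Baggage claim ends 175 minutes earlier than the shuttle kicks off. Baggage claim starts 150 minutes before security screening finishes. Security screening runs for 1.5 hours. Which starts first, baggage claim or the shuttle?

Security screening ends at 14:57 + 90 min = 16:27.
Baggage claim starts at 16:27 − 150 min = 13:57.
The shuttle starts at 13:57 + 235 min = 17:52.
Baggage claim starts at 13:57 and the shuttle starts at 17:52, so baggage claim is first.

baggage claim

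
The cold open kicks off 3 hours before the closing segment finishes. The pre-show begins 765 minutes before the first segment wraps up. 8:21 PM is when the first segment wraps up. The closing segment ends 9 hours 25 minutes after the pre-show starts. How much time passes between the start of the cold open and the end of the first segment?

The pre-show starts at 8:21 PM − 765 min = 7:36 AM.
The closing segment ends at 7:36 AM + 565 min = 5:01 PM.
The cold open starts at 5:01 PM − 180 min = 2:01 PM.
From 2:01 PM to 8:21 PM is 6 hours 20 minutes.

6 hours 20 minutes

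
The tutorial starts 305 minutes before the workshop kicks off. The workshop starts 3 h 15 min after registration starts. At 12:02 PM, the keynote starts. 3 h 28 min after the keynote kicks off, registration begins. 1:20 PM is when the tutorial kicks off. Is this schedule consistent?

No

Registration starts at 12:02 PM + 208 min = 3:30 PM.
The workshop starts at 3:30 PM + 195 min = 6:45 PM.
The tutorial starts at 6:45 PM − 305 min = 1:40 PM.
But the tutorial is also said to start at 1:20 PM — a 20-minute conflict.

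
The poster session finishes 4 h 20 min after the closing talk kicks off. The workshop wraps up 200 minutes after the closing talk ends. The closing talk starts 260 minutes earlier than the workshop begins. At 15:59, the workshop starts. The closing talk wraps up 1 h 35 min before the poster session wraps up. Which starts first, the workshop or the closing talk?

the closing talk

The closing talk starts at 15:59 − 260 min = 11:39.
The workshop starts at 15:59 and the closing talk starts at 11:39, so the closing talk is first.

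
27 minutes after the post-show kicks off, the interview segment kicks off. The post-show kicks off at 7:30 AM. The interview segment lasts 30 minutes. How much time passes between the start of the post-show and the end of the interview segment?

The interview segment starts at 7:30 AM + 27 min = 7:57 AM.
The interview segment ends at 7:57 AM + 30 min = 8:27 AM.
From 7:30 AM to 8:27 AM is 57 minutes.

57 minutes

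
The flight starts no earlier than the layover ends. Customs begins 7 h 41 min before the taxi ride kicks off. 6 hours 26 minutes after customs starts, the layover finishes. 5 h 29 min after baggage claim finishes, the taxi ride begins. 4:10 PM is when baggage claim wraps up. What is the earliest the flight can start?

The taxi ride starts at 4:10 PM + 329 min = 9:39 PM.
Customs starts at 9:39 PM − 461 min = 1:58 PM.
The layover ends at 1:58 PM + 386 min = 8:24 PM.
The flight is bounded by the layover, so the earliest it can start is 8:24 PM.

8:24 PM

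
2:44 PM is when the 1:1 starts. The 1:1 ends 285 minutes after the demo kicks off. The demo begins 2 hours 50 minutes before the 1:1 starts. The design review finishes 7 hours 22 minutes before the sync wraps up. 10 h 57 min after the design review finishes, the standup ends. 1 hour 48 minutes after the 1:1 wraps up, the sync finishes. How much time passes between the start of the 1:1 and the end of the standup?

7 hours 18 minutes

The demo starts at 2:44 PM − 170 min = 11:54 AM.
The 1:1 ends at 11:54 AM + 285 min = 4:39 PM.
The sync ends at 4:39 PM + 108 min = 6:27 PM.
The design review ends at 6:27 PM − 442 min = 11:05 AM.
The standup ends at 11:05 AM + 657 min = 10:02 PM.
From 2:44 PM to 10:02 PM is 7 hours 18 minutes.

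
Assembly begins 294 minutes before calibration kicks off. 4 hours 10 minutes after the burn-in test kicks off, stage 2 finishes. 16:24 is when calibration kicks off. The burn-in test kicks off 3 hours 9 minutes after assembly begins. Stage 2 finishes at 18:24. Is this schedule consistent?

No

Assembly starts at 16:24 − 294 min = 11:30.
The burn-in test starts at 11:30 + 189 min = 14:39.
Stage 2 ends at 14:39 + 250 min = 18:49.
But stage 2 is also said to end at 18:24 — a 25-minute conflict.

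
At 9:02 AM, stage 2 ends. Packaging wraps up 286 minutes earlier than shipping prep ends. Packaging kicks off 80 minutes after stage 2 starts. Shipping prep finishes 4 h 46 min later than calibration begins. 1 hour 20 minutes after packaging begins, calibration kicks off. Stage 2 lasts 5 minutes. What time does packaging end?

Stage 2 starts at 9:02 AM − 5 min = 8:57 AM.
Packaging starts at 8:57 AM + 80 min = 10:17 AM.
Calibration starts at 10:17 AM + 80 min = 11:37 AM.
Shipping prep ends at 11:37 AM + 286 min = 4:23 PM.
Packaging ends at 4:23 PM − 286 min = 11:37 AM.

11:37 AM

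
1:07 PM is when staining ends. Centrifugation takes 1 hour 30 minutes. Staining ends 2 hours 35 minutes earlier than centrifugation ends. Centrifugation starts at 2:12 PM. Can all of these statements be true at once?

Centrifugation ends at 2:12 PM + 90 min = 3:42 PM.
Staining ends at 3:42 PM − 155 min = 1:07 PM.
That matches the stated 1:07 PM, so the schedule is consistent.

Yes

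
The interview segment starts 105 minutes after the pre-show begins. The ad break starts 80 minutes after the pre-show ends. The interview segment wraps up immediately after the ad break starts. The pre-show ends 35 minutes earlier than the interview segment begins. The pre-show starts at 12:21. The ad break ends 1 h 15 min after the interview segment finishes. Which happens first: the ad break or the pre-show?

The interview segment starts at 12:21 + 105 min = 14:06.
The pre-show ends at 14:06 − 35 min = 13:31.
The ad break starts at 13:31 + 80 min = 14:51.
The ad break starts at 14:51 and the pre-show starts at 12:21, so the pre-show is first.

the pre-show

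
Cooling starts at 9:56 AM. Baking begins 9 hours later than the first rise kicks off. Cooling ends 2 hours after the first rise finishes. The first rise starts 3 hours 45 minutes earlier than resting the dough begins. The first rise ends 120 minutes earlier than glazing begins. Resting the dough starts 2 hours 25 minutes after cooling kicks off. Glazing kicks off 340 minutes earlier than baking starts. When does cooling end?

11:56 AM

Resting the dough starts at 9:56 AM + 145 min = 12:21 PM.
The first rise starts at 12:21 PM − 225 min = 8:36 AM.
Baking starts at 8:36 AM + 540 min = 5:36 PM.
Glazing starts at 5:36 PM − 340 min = 11:56 AM.
The first rise ends at 11:56 AM − 120 min = 9:56 AM.
Cooling ends at 9:56 AM + 120 min = 11:56 AM.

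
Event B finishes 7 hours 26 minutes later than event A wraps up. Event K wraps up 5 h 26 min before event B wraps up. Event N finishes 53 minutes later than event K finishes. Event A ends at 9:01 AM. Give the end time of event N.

11:54 AM

Event B ends at 9:01 AM + 446 min = 4:27 PM.
Event K ends at 4:27 PM − 326 min = 11:01 AM.
Event N ends at 11:01 AM + 53 min = 11:54 AM.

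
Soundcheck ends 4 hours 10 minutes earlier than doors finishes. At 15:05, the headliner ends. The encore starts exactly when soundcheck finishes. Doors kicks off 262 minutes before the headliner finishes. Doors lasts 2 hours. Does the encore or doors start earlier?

the encore

Doors starts at 15:05 − 262 min = 10:43.
Doors ends at 10:43 + 120 min = 12:43.
Soundcheck ends at 12:43 − 250 min = 08:33.
So the encore starts at 08:33.
The encore starts at 08:33 and doors starts at 10:43, so the encore is first.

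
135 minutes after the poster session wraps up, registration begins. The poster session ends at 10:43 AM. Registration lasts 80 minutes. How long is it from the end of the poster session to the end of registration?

215 minutes

Registration starts at 10:43 AM + 135 min = 12:58 PM.
Registration ends at 12:58 PM + 80 min = 2:18 PM.
From 10:43 AM to 2:18 PM is 215 minutes.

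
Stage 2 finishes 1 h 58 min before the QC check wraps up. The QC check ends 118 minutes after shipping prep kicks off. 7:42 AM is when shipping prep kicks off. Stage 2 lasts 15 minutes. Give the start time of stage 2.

The QC check ends at 7:42 AM + 118 min = 9:40 AM.
Stage 2 ends at 9:40 AM − 118 min = 7:42 AM.
Stage 2 starts at 7:42 AM − 15 min = 7:27 AM.

7:27 AM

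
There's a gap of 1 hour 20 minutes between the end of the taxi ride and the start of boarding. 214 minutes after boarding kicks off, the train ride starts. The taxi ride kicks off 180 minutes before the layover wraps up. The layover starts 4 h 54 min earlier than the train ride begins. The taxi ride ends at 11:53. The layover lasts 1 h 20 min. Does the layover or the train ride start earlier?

the layover

Boarding starts at 11:53 + 80 min = 13:13.
The train ride starts at 13:13 + 214 min = 16:47.
The layover starts at 16:47 − 294 min = 11:53.
The layover starts at 11:53 and the train ride starts at 16:47, so the layover is first.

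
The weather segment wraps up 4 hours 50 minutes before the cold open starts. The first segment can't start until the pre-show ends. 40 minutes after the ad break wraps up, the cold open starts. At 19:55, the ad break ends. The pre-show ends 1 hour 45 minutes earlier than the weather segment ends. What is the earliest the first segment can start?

14:00

The cold open starts at 19:55 + 40 min = 20:35.
The weather segment ends at 20:35 − 290 min = 15:45.
The pre-show ends at 15:45 − 105 min = 14:00.
The first segment is bounded by the pre-show, so the earliest it can start is 14:00.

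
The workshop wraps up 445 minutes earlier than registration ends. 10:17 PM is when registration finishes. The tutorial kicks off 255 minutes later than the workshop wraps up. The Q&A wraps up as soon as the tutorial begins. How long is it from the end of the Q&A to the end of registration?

3 hours 10 minutes

The workshop ends at 10:17 PM − 445 min = 2:52 PM.
The tutorial starts at 2:52 PM + 255 min = 7:07 PM.
So the Q&A ends at 7:07 PM.
From 7:07 PM to 10:17 PM is 3 hours 10 minutes.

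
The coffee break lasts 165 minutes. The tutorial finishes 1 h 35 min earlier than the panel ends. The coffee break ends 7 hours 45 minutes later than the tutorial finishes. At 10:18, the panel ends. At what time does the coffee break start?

The tutorial ends at 10:18 − 95 min = 08:43.
The coffee break ends at 08:43 + 465 min = 16:28.
The coffee break starts at 16:28 − 165 min = 13:43.

13:43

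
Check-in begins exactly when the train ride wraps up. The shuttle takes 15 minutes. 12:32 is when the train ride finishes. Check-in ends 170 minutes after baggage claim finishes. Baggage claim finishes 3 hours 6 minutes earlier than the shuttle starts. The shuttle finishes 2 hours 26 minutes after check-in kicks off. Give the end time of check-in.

Check-in starts at 12:32.
The shuttle ends at 12:32 + 146 min = 14:58.
The shuttle starts at 14:58 − 15 min = 14:43.
Baggage claim ends at 14:43 − 186 min = 11:37.
Check-in ends at 11:37 + 170 min = 14:27.

14:27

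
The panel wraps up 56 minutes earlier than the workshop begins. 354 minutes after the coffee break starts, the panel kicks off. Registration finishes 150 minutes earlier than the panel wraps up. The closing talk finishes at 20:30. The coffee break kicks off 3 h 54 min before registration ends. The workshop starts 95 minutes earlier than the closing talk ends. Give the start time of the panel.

The workshop starts at 20:30 − 95 min = 18:55.
The panel ends at 18:55 − 56 min = 17:59.
Registration ends at 17:59 − 150 min = 15:29.
The coffee break starts at 15:29 − 234 min = 11:35.
The panel starts at 11:35 + 354 min = 17:29.

17:29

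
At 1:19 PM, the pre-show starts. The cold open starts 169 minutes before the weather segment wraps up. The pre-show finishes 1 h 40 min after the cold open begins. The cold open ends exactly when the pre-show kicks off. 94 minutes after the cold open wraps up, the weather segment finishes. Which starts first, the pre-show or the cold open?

the cold open

The cold open ends at 1:19 PM.
The weather segment ends at 1:19 PM + 94 min = 2:53 PM.
The cold open starts at 2:53 PM − 169 min = 12:04 PM.
The pre-show starts at 1:19 PM and the cold open starts at 12:04 PM, so the cold open is first.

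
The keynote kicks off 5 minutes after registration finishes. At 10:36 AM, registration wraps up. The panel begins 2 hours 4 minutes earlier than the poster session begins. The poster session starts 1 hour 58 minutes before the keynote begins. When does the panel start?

6:39 AM

The keynote starts at 10:36 AM + 5 min = 10:41 AM.
The poster session starts at 10:41 AM − 118 min = 8:43 AM.
The panel starts at 8:43 AM − 124 min = 6:39 AM.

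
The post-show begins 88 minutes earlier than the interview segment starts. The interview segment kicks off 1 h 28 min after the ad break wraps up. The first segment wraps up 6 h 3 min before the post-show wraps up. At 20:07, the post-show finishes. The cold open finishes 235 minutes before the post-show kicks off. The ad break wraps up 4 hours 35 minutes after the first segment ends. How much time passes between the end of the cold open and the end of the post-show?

The first segment ends at 20:07 − 363 min = 14:04.
The ad break ends at 14:04 + 275 min = 18:39.
The interview segment starts at 18:39 + 88 min = 20:07.
The post-show starts at 20:07 − 88 min = 18:39.
The cold open ends at 18:39 − 235 min = 14:44.
From 14:44 to 20:07 is 5 h 23 min.

5 h 23 min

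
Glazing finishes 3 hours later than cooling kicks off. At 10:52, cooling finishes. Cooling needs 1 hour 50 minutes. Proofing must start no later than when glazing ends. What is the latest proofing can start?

12:02

Cooling starts at 10:52 − 110 min = 09:02.
Glazing ends at 09:02 + 180 min = 12:02.
Proofing is bounded by glazing, so the latest it can start is 12:02.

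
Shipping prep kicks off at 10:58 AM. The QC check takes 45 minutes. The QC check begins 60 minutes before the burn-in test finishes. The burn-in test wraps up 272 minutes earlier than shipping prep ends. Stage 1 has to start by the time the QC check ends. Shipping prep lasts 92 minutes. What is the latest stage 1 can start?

7:43 AM

Shipping prep ends at 10:58 AM + 92 min = 12:30 PM.
The burn-in test ends at 12:30 PM − 272 min = 7:58 AM.
The QC check starts at 7:58 AM − 60 min = 6:58 AM.
The QC check ends at 6:58 AM + 45 min = 7:43 AM.
Stage 1 is bounded by the QC check, so the latest it can start is 7:43 AM.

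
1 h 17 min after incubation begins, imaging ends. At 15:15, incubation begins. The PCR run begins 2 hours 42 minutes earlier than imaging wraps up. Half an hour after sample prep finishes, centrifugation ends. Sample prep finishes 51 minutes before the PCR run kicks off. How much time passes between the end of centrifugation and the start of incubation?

1 h 46 min

Imaging ends at 15:15 + 77 min = 16:32.
The PCR run starts at 16:32 − 162 min = 13:50.
Sample prep ends at 13:50 − 51 min = 12:59.
Centrifugation ends at 12:59 + 30 min = 13:29.
From 13:29 to 15:15 is 1 h 46 min.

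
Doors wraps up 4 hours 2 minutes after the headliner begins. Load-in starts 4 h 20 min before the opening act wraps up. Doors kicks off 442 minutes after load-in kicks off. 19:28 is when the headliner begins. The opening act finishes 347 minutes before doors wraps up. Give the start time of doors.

20:45

Doors ends at 19:28 + 242 min = 23:30.
The opening act ends at 23:30 − 347 min = 17:43.
Load-in starts at 17:43 − 260 min = 13:23.
Doors starts at 13:23 + 442 min = 20:45.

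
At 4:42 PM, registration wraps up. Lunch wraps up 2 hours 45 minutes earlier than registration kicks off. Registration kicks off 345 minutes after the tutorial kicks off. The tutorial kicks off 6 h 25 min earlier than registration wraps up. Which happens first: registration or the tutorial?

The tutorial starts at 4:42 PM − 385 min = 10:17 AM.
Registration starts at 10:17 AM + 345 min = 4:02 PM.
Registration starts at 4:02 PM and the tutorial starts at 10:17 AM, so the tutorial is first.

the tutorial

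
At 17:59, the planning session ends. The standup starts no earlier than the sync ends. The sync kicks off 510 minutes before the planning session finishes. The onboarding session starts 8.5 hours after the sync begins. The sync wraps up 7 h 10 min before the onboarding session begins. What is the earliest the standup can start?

The sync starts at 17:59 − 510 min = 09:29.
The onboarding session starts at 09:29 + 510 min = 17:59.
The sync ends at 17:59 − 430 min = 10:49.
The standup is bounded by the sync, so the earliest it can start is 10:49.

10:49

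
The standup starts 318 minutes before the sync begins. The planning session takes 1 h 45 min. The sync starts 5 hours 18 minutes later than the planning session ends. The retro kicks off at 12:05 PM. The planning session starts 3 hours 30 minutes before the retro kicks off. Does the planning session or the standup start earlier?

the planning session

The planning session starts at 12:05 PM − 210 min = 8:35 AM.
The planning session ends at 8:35 AM + 105 min = 10:20 AM.
The sync starts at 10:20 AM + 318 min = 3:38 PM.
The standup starts at 3:38 PM − 318 min = 10:20 AM.
The planning session starts at 8:35 AM and the standup starts at 10:20 AM, so the planning session is first.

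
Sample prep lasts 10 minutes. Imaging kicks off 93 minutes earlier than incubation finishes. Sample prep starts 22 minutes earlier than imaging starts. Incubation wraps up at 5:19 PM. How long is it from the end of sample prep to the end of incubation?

Imaging starts at 5:19 PM − 93 min = 3:46 PM.
Sample prep starts at 3:46 PM − 22 min = 3:24 PM.
Sample prep ends at 3:24 PM + 10 min = 3:34 PM.
From 3:34 PM to 5:19 PM is 105 minutes.

105 minutes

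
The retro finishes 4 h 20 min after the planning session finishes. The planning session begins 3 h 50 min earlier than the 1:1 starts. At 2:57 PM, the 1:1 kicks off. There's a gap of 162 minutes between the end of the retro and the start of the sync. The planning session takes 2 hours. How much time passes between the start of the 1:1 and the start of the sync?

The planning session starts at 2:57 PM − 230 min = 11:07 AM.
The planning session ends at 11:07 AM + 120 min = 1:07 PM.
The retro ends at 1:07 PM + 260 min = 5:27 PM.
The sync starts at 5:27 PM + 162 min = 8:09 PM.
From 2:57 PM to 8:09 PM is 5 h 12 min.

5 h 12 min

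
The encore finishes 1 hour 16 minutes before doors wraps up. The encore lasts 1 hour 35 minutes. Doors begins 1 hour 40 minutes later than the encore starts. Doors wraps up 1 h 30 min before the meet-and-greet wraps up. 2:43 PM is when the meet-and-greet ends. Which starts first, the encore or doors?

the encore

Doors ends at 2:43 PM − 90 min = 1:13 PM.
The encore ends at 1:13 PM − 76 min = 11:57 AM.
The encore starts at 11:57 AM − 95 min = 10:22 AM.
Doors starts at 10:22 AM + 100 min = 12:02 PM.
The encore starts at 10:22 AM and doors starts at 12:02 PM, so the encore is first.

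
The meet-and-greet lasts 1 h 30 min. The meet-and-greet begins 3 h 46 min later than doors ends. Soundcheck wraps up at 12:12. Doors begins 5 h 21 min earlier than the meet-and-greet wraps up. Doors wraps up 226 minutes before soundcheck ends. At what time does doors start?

Doors ends at 12:12 − 226 min = 08:26.
The meet-and-greet starts at 08:26 + 226 min = 12:12.
The meet-and-greet ends at 12:12 + 90 min = 13:42.
Doors starts at 13:42 − 321 min = 08:21.

08:21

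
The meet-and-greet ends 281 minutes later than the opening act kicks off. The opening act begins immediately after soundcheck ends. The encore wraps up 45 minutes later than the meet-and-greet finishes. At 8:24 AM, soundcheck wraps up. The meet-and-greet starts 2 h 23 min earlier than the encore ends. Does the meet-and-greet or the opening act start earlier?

The opening act starts at 8:24 AM.
The meet-and-greet ends at 8:24 AM + 281 min = 1:05 PM.
The encore ends at 1:05 PM + 45 min = 1:50 PM.
The meet-and-greet starts at 1:50 PM − 143 min = 11:27 AM.
The meet-and-greet starts at 11:27 AM and the opening act starts at 8:24 AM, so the opening act is first.

the opening act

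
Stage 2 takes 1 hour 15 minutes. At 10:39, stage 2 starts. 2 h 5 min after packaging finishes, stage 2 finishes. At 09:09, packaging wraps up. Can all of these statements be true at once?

Stage 2 ends at 09:09 + 125 min = 11:14.
Stage 2 starts at 11:14 − 75 min = 09:59.
But stage 2 is also said to start at 10:39 — a 40-minute conflict.

No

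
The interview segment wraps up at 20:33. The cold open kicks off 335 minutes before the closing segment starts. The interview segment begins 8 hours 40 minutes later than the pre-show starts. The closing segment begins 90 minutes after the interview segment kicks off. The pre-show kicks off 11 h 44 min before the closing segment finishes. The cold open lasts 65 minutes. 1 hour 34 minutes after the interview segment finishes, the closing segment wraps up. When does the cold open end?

The closing segment ends at 20:33 + 94 min = 22:07.
The pre-show starts at 22:07 − 704 min = 10:23.
The interview segment starts at 10:23 + 520 min = 19:03.
The closing segment starts at 19:03 + 90 min = 20:33.
The cold open starts at 20:33 − 335 min = 14:58.
The cold open ends at 14:58 + 65 min = 16:03.

16:03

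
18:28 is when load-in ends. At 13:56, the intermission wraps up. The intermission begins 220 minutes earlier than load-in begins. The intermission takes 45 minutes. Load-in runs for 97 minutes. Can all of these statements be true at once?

Yes

Load-in starts at 18:28 − 97 min = 16:51.
The intermission starts at 16:51 − 220 min = 13:11.
The intermission ends at 13:11 + 45 min = 13:56.
That matches the stated 13:56, so the schedule is consistent.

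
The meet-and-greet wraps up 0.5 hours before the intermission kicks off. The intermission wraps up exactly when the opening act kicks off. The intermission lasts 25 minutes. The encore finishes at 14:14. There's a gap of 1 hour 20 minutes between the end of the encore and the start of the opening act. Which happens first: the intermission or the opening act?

the intermission

The opening act starts at 14:14 + 80 min = 15:34.
So the intermission ends at 15:34.
The intermission starts at 15:34 − 25 min = 15:09.
The intermission starts at 15:09 and the opening act starts at 15:34, so the intermission is first.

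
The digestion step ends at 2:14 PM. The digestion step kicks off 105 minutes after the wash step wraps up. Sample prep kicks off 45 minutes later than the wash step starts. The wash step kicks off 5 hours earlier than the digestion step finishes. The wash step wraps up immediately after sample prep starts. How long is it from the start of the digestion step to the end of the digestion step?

The wash step starts at 2:14 PM − 300 min = 9:14 AM.
Sample prep starts at 9:14 AM + 45 min = 9:59 AM.
So the wash step ends at 9:59 AM.
The digestion step starts at 9:59 AM + 105 min = 11:44 AM.
From 11:44 AM to 2:14 PM is 2 h 30 min.

2 h 30 min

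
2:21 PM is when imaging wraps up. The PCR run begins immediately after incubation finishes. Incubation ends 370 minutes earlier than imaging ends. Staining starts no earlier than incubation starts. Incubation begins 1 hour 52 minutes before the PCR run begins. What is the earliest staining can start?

Incubation ends at 2:21 PM − 370 min = 8:11 AM.
So the PCR run starts at 8:11 AM.
Incubation starts at 8:11 AM − 112 min = 6:19 AM.
Staining is bounded by incubation, so the earliest it can start is 6:19 AM.

6:19 AM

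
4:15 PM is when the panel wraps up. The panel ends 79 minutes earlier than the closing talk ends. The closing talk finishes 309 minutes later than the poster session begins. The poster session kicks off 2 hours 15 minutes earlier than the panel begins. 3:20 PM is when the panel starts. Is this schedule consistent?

The poster session starts at 3:20 PM − 135 min = 1:05 PM.
The closing talk ends at 1:05 PM + 309 min = 6:14 PM.
The panel ends at 6:14 PM − 79 min = 4:55 PM.
But the panel is also said to end at 4:15 PM — a 40-minute conflict.

No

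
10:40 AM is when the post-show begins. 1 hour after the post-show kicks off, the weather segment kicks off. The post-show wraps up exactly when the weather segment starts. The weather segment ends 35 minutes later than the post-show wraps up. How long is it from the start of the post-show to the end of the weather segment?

1 h 35 min

The weather segment starts at 10:40 AM + 60 min = 11:40 AM.
So the post-show ends at 11:40 AM.
The weather segment ends at 11:40 AM + 35 min = 12:15 PM.
From 10:40 AM to 12:15 PM is 1 h 35 min.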